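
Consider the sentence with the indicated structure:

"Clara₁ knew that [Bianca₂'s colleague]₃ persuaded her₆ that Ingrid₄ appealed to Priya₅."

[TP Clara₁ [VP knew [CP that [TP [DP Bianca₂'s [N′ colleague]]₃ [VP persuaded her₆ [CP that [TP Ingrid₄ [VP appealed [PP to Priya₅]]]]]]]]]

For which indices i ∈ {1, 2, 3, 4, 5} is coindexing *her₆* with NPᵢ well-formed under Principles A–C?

*her* is a pronoun, so Principle B applies: it must be free in its binding domain.
Binding domain of *her₆*: the embedded TP, whose subject is [Bianca₂'s colleague]₃.
*Clara₁* c-commands the pronoun but from outside its binding domain, and is not c-commanded by it → coindexation permitted.
*Bianca₂* and the pronoun do not c-command one another → neither Principle B nor Principle C is at stake; coindexation permitted.
*[Bianca₂'s colleague]₃* c-commands the pronoun within its binding domain → coindexation would violate Principle B.
*Ingrid₄*: the pronoun c-commands this R-expression → coindexation would violate Principle C on *Ingrid₄*.
*Priya₅*: the pronoun c-commands this R-expression → coindexation would violate Principle C on *Priya₅*.

{1, 2}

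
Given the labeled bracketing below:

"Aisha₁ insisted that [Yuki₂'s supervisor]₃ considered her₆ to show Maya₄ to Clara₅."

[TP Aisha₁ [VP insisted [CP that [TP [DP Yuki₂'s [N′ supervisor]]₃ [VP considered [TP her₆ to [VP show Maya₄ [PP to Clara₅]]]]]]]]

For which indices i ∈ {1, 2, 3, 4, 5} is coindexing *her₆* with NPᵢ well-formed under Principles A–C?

*her* is a pronoun, so Principle B applies: it must be free in its binding domain.
Binding domain of *her₆*: the embedded TP, whose subject is [Yuki₂'s supervisor]₃.
*Aisha₁* c-commands the pronoun but from outside its binding domain, and is not c-commanded by it → coindexation permitted.
*Yuki₂* and the pronoun do not c-command one another → neither Principle B nor Principle C is at stake; coindexation permitted.
*[Yuki₂'s supervisor]₃* c-commands the pronoun within its binding domain → coindexation would violate Principle B.
*Maya₄*: the pronoun c-commands this R-expression → coindexation would violate Principle C on *Maya₄*.
*Clara₅*: the pronoun c-commands this R-expression → coindexation would violate Principle C on *Clara₅*.

{1, 2}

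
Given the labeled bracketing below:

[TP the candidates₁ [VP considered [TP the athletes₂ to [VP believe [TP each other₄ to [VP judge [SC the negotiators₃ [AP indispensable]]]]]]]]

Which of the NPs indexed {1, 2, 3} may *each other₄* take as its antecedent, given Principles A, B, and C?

{2}

*each other* is an anaphor, so Principle A applies: it must be bound in its binding domain.
Binding domain of *each other₄*: the embedded TP, whose subject is the athletes₂.
*the candidates₁* c-commands the anaphor but is outside its binding domain → cannot satisfy Principle A.
*the athletes₂* c-commands the anaphor within its binding domain → licit binder.
*the negotiators₃* does not c-command the anaphor → cannot bind it.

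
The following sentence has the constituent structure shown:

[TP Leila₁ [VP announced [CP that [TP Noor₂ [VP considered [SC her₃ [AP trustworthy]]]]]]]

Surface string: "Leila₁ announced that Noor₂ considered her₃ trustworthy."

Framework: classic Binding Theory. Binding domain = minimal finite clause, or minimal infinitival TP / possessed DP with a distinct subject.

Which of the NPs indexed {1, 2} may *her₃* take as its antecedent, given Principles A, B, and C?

*her* is a pronoun, so Principle B applies: it must be free in its binding domain.
Binding domain of *her₃*: the embedded TP, whose subject is Noor₂.
*Leila₁* c-commands the pronoun but from outside its binding domain, and is not c-commanded by it → coindexation permitted.
*Noor₂* c-commands the pronoun within its binding domain → coindexation would violate Principle B.

{1}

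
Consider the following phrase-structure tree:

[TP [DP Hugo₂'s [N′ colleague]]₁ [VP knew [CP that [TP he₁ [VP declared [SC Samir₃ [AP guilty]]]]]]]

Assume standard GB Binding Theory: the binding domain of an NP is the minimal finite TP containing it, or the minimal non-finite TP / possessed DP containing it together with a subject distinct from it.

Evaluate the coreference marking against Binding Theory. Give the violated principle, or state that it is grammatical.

grammatical

The two coindexed NPs are *[Hugo₂'s colleague]₁* and *he₁*.
*he₁* is a pronoun; nothing c-commands it within its binding domain (the embedded TP.), so Principle B holds trivially.
*[Hugo₂'s colleague]₁* is an R-expression; *he₁* does not c-command it, and no other NP shares its index, so Principle C is satisfied.
All principles are respected.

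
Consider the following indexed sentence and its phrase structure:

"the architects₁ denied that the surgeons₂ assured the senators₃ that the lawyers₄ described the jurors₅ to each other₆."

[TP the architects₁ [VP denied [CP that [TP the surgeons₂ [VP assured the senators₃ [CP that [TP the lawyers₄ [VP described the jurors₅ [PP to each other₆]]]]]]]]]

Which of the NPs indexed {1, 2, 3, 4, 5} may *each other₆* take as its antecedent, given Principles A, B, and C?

{4, 5}

*each other* is an anaphor, so Principle A applies: it must be bound in its binding domain.
Binding domain of *each other₆*: the embedded TP, whose subject is the lawyers₄.
*the architects₁* c-commands the anaphor but is outside its binding domain → cannot satisfy Principle A.
*the surgeons₂* c-commands the anaphor but is outside its binding domain → cannot satisfy Principle A.
*the senators₃* c-commands the anaphor but is outside its binding domain → cannot satisfy Principle A.
*the lawyers₄* c-commands the anaphor within its binding domain → licit binder.
*the jurors₅* c-commands the anaphor within its binding domain → licit binder.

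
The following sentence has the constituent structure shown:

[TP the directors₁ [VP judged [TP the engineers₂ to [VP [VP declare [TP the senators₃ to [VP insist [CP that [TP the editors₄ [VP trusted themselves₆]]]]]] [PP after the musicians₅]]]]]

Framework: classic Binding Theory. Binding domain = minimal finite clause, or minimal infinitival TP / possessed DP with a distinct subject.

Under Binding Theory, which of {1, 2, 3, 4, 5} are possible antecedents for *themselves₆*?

{4}

*themselves* is an anaphor, so Principle A applies: it must be bound in its binding domain.
Binding domain of *themselves₆*: the embedded TP, whose subject is the editors₄.
*the directors₁* c-commands the anaphor but is outside its binding domain → cannot satisfy Principle A.
*the engineers₂* c-commands the anaphor but is outside its binding domain → cannot satisfy Principle A.
*the senators₃* c-commands the anaphor but is outside its binding domain → cannot satisfy Principle A.
*the editors₄* c-commands the anaphor within its binding domain → licit binder.
*the musicians₅* does not c-command the anaphor → cannot bind it.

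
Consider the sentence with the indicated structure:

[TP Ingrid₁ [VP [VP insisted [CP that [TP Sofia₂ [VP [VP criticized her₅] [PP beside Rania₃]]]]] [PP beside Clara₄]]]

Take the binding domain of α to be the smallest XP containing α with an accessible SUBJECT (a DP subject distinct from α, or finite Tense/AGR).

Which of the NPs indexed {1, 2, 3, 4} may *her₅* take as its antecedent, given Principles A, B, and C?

{1, 3, 4}

*her* is a pronoun, so Principle B applies: it must be free in its binding domain.
Binding domain of *her₅*: the embedded TP, whose subject is Sofia₂.
*Ingrid₁* c-commands the pronoun but from outside its binding domain, and is not c-commanded by it → coindexation permitted.
*Sofia₂* c-commands the pronoun within its binding domain → coindexation would violate Principle B.
*Rania₃* and the pronoun do not c-command one another → neither Principle B nor Principle C is at stake; coindexation permitted.
*Clara₄* and the pronoun do not c-command one another → neither Principle B nor Principle C is at stake; coindexation permitted.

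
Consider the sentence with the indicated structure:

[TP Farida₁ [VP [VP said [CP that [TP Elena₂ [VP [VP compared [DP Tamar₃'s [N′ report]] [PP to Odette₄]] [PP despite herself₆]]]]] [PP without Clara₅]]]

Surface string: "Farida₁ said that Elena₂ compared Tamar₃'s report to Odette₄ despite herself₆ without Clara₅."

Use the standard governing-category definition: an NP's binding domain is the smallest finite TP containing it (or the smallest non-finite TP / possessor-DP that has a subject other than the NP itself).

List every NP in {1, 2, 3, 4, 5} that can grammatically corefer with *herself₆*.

*herself* is an anaphor, so Principle A applies: it must be bound in its binding domain.
Binding domain of *herself₆*: the embedded TP, whose subject is Elena₂.
*Farida₁* c-commands the anaphor but is outside its binding domain → cannot satisfy Principle A.
*Elena₂* c-commands the anaphor within its binding domain → licit binder.
*Tamar₃* does not c-command the anaphor → cannot bind it.
*Odette₄* does not c-command the anaphor → cannot bind it.
*Clara₅* does not c-command the anaphor → cannot bind it.

{2}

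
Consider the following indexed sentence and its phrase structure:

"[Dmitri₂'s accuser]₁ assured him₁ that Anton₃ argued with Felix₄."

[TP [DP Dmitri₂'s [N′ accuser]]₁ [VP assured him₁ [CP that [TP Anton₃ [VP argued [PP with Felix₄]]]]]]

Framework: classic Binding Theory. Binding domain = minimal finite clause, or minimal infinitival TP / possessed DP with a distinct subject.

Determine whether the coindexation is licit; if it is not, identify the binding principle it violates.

The two coindexed NPs are *[Dmitri₂'s accuser]₁* and *him₁*.
*him₁* is a pronoun. Its binding domain is the matrix TP, whose subject is [Dmitri₂'s accuser]₁.
*[Dmitri₂'s accuser]₁* c-commands it within that domain and carries the same index.
The pronoun is locally bound → Principle B violation.

Principle B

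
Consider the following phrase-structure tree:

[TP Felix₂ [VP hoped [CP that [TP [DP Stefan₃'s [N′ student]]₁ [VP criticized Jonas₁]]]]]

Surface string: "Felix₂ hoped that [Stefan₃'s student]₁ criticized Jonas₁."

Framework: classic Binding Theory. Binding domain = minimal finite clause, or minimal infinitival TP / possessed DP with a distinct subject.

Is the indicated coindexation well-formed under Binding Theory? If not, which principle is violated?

The two coindexed NPs are *[Stefan₃'s student]₁* and *Jonas₁*.
*Jonas₁* is an R-expression. Principle C requires it to be free everywhere.
*[Stefan₃'s student]₁* c-commands it and carries the same index.
The R-expression is bound → Principle C violation.

Principle C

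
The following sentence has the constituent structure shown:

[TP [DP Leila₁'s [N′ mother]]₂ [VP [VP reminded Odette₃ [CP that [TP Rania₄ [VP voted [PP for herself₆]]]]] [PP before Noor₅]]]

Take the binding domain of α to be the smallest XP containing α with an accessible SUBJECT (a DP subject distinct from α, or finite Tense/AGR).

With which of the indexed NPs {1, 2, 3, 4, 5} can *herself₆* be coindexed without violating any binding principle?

*herself* is an anaphor, so Principle A applies: it must be bound in its binding domain.
Binding domain of *herself₆*: the embedded TP, whose subject is Rania₄.
*Leila₁* does not c-command the anaphor → cannot bind it.
*[Leila₁'s mother]₂* c-commands the anaphor but is outside its binding domain → cannot satisfy Principle A.
*Odette₃* c-commands the anaphor but is outside its binding domain → cannot satisfy Principle A.
*Rania₄* c-commands the anaphor within its binding domain → licit binder.
*Noor₅* does not c-command the anaphor → cannot bind it.

{4}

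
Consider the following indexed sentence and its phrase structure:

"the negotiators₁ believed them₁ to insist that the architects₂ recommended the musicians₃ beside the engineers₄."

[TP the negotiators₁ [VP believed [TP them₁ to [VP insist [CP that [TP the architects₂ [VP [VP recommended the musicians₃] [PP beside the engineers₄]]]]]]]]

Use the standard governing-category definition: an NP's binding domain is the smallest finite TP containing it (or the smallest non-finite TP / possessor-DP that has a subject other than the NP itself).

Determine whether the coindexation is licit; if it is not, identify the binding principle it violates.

Principle B

The two coindexed NPs are *the negotiators₁* and *them₁*.
*them₁* is a pronoun. Its binding domain is the matrix TP, whose subject is the negotiators₁.
*the negotiators₁* c-commands it within that domain and carries the same index.
The pronoun is locally bound → Principle B violation.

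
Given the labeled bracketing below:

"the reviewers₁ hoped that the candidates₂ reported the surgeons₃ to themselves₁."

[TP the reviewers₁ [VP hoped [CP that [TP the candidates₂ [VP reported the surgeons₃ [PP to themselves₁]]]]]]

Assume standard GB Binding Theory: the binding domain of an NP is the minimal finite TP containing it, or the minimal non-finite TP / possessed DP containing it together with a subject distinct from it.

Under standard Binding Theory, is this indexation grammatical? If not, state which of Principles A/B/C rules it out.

Principle A

The two coindexed NPs are *the reviewers₁* and *themselves₁*.
*themselves₁* is an anaphor. Principle A requires it to be bound within its binding domain — the embedded TP, whose subject is the candidates₂.
Within that domain it is c-commanded by *the candidates₂*, *the surgeons₃*, none of which share its index.
*the reviewers₁* does c-command the anaphor, but from outside its binding domain.
The anaphor is unbound in its domain → Principle A violation.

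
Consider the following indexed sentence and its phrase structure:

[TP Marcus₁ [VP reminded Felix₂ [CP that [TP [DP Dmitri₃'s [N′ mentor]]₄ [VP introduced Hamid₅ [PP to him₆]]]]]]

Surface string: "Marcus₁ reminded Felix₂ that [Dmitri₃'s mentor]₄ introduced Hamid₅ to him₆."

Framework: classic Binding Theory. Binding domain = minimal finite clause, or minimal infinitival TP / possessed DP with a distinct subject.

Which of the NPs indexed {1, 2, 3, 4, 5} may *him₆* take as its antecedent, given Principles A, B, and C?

{1, 2, 3}

*him* is a pronoun, so Principle B applies: it must be free in its binding domain.
Binding domain of *him₆*: the embedded TP, whose subject is [Dmitri₃'s mentor]₄.
*Marcus₁* c-commands the pronoun but from outside its binding domain, and is not c-commanded by it → coindexation permitted.
*Felix₂* c-commands the pronoun but from outside its binding domain, and is not c-commanded by it → coindexation permitted.
*Dmitri₃* and the pronoun do not c-command one another → neither Principle B nor Principle C is at stake; coindexation permitted.
*[Dmitri₃'s mentor]₄* c-commands the pronoun within its binding domain → coindexation would violate Principle B.
*Hamid₅* c-commands the pronoun within its binding domain → coindexation would violate Principle B.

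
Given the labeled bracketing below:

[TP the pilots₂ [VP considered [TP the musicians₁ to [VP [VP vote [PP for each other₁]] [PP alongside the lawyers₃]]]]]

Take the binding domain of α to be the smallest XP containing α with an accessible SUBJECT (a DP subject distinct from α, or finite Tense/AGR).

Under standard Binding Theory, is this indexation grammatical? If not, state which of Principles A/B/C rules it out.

grammatical

The two coindexed NPs are *the musicians₁* and *each other₁*.
*each other₁* is an anaphor; its binding domain is the embedded TP, whose subject is the musicians₁. *the musicians₁* c-commands it within that domain and shares its index, so Principle A is satisfied.
*the musicians₁* is an R-expression; *each other₁* does not c-command it, and no other NP shares its index, so Principle C is satisfied.
All principles are respected.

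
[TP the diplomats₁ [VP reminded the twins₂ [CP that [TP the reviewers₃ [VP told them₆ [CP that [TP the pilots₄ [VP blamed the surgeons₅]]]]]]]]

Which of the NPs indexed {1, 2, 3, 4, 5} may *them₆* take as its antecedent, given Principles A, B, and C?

{1, 2}

*them* is a pronoun, so Principle B applies: it must be free in its binding domain.
Binding domain of *them₆*: the embedded TP, whose subject is the reviewers₃.
*the diplomats₁* c-commands the pronoun but from outside its binding domain, and is not c-commanded by it → coindexation permitted.
*the twins₂* c-commands the pronoun but from outside its binding domain, and is not c-commanded by it → coindexation permitted.
*the reviewers₃* c-commands the pronoun within its binding domain → coindexation would violate Principle B.
*the pilots₄*: the pronoun c-commands this R-expression → coindexation would violate Principle C on *the pilots₄*.
*the surgeons₅*: the pronoun c-commands this R-expression → coindexation would violate Principle C on *the surgeons₅*.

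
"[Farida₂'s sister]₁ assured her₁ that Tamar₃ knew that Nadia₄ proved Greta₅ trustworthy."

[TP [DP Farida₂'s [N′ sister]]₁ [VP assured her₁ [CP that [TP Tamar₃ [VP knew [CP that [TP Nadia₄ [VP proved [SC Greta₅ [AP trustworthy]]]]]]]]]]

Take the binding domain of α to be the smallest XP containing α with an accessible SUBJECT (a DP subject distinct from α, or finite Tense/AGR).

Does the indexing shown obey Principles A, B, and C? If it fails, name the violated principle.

The two coindexed NPs are *[Farida₂'s sister]₁* and *her₁*.
*her₁* is a pronoun. Its binding domain is the matrix TP, whose subject is [Farida₂'s sister]₁.
*[Farida₂'s sister]₁* c-commands it within that domain and carries the same index.
The pronoun is locally bound → Principle B violation.

Principle B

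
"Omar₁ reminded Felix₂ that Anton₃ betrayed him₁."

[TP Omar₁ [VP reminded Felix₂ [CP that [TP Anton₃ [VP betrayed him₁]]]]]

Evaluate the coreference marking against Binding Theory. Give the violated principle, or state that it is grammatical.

grammatical

The two coindexed NPs are *Omar₁* and *him₁*.
*him₁* is a pronoun; its binding domain is the embedded TP, whose subject is Anton₃. Within that domain it is c-commanded only by *Anton₃*, which carries a different index — the pronoun is free locally, so Principle B holds.
*Omar₁* is an R-expression; *him₁* does not c-command it, and no other NP shares its index, so Principle C is satisfied.
All principles are respected.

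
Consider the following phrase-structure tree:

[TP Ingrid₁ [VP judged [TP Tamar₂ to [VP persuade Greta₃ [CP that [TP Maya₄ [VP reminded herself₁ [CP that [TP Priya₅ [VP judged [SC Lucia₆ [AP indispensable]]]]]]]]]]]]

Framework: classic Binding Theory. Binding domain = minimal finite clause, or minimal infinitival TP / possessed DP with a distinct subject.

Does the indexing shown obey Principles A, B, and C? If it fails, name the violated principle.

The two coindexed NPs are *Ingrid₁* and *herself₁*.
*herself₁* is an anaphor. Principle A requires it to be bound within its binding domain — the embedded TP, whose subject is Maya₄.
Within that domain it is c-commanded by *Maya₄*, which does not share its index.
*Ingrid₁* does c-command the anaphor, but from outside its binding domain.
The anaphor is unbound in its domain → Principle A violation.

Principle A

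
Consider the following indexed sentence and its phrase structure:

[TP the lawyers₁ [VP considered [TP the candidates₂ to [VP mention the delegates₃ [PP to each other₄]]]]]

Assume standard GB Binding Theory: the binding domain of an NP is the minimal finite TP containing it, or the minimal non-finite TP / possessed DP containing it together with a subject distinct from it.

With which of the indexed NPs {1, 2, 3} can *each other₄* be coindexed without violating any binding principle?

{2, 3}

*each other* is an anaphor, so Principle A applies: it must be bound in its binding domain.
Binding domain of *each other₄*: the embedded TP, whose subject is the candidates₂.
*the lawyers₁* c-commands the anaphor but is outside its binding domain → cannot satisfy Principle A.
*the candidates₂* c-commands the anaphor within its binding domain → licit binder.
*the delegates₃* c-commands the anaphor within its binding domain → licit binder.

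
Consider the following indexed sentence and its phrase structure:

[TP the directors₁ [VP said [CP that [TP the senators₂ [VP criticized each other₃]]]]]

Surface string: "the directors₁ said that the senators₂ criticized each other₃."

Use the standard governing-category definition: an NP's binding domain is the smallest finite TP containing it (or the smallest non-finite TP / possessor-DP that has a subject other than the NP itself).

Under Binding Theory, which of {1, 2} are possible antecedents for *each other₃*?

{2}

*each other* is an anaphor, so Principle A applies: it must be bound in its binding domain.
Binding domain of *each other₃*: the embedded TP, whose subject is the senators₂.
*the directors₁* c-commands the anaphor but is outside its binding domain → cannot satisfy Principle A.
*the senators₂* c-commands the anaphor within its binding domain → licit binder.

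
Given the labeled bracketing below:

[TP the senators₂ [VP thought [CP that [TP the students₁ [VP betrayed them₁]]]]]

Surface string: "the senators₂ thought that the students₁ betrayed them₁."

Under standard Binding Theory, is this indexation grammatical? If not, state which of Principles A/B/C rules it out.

Principle B

The two coindexed NPs are *the students₁* and *them₁*.
*them₁* is a pronoun. Its binding domain is the embedded TP, whose subject is the students₁.
*the students₁* c-commands it within that domain and carries the same index.
The pronoun is locally bound → Principle B violation.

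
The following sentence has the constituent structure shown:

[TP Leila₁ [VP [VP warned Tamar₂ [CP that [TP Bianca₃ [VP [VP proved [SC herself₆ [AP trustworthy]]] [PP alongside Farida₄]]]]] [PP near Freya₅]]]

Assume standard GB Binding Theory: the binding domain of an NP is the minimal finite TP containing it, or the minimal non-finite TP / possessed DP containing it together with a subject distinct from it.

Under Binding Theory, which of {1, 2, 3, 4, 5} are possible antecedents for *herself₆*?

{3}

*herself* is an anaphor, so Principle A applies: it must be bound in its binding domain.
Binding domain of *herself₆*: the embedded TP, whose subject is Bianca₃.
*Leila₁* c-commands the anaphor but is outside its binding domain → cannot satisfy Principle A.
*Tamar₂* c-commands the anaphor but is outside its binding domain → cannot satisfy Principle A.
*Bianca₃* c-commands the anaphor within its binding domain → licit binder.
*Farida₄* does not c-command the anaphor → cannot bind it.
*Freya₅* does not c-command the anaphor → cannot bind it.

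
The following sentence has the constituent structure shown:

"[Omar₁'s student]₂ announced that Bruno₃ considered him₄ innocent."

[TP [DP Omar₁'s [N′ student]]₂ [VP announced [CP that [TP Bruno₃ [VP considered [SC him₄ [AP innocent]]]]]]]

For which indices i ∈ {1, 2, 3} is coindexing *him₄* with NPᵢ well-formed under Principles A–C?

*him* is a pronoun, so Principle B applies: it must be free in its binding domain.
Binding domain of *him₄*: the embedded TP, whose subject is Bruno₃.
*Omar₁* and the pronoun do not c-command one another → neither Principle B nor Principle C is at stake; coindexation permitted.
*[Omar₁'s student]₂* c-commands the pronoun but from outside its binding domain, and is not c-commanded by it → coindexation permitted.
*Bruno₃* c-commands the pronoun within its binding domain → coindexation would violate Principle B.

{1, 2}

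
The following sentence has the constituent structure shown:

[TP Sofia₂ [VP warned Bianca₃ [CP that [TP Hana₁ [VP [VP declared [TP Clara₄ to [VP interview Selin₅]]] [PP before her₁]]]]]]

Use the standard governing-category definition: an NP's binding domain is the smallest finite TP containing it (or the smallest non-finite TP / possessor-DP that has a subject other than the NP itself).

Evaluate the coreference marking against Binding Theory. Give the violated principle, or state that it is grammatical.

Principle B

The two coindexed NPs are *Hana₁* and *her₁*.
*her₁* is a pronoun. Its binding domain is the embedded TP, whose subject is Hana₁.
*Hana₁* c-commands it within that domain and carries the same index.
The pronoun is locally bound → Principle B violation.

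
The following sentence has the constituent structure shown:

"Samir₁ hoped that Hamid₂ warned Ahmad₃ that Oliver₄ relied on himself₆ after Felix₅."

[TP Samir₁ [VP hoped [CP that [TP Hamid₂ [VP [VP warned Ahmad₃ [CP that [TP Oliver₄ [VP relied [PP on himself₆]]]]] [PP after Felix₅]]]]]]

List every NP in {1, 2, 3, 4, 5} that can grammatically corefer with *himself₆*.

{4}

*himself* is an anaphor, so Principle A applies: it must be bound in its binding domain.
Binding domain of *himself₆*: the embedded TP, whose subject is Oliver₄.
*Samir₁* c-commands the anaphor but is outside its binding domain → cannot satisfy Principle A.
*Hamid₂* c-commands the anaphor but is outside its binding domain → cannot satisfy Principle A.
*Ahmad₃* c-commands the anaphor but is outside its binding domain → cannot satisfy Principle A.
*Oliver₄* c-commands the anaphor within its binding domain → licit binder.
*Felix₅* does not c-command the anaphor → cannot bind it.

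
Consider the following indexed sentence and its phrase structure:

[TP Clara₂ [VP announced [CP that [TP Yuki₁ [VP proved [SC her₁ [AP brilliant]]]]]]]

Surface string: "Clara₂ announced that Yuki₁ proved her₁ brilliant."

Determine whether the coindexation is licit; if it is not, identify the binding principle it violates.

Principle B

The two coindexed NPs are *Yuki₁* and *her₁*.
*her₁* is a pronoun. Its binding domain is the embedded TP, whose subject is Yuki₁.
*Yuki₁* c-commands it within that domain and carries the same index.
The pronoun is locally bound → Principle B violation.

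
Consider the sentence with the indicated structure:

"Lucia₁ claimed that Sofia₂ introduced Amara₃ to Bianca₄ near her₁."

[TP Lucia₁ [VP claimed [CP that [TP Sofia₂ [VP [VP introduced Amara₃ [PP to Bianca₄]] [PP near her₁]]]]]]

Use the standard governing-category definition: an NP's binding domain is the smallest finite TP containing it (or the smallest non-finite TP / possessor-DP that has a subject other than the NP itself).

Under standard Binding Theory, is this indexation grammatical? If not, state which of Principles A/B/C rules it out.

The two coindexed NPs are *Lucia₁* and *her₁*.
*her₁* is a pronoun; its binding domain is the embedded TP, whose subject is Sofia₂. Within that domain it is c-commanded only by *Sofia₂*, which carries a different index — the pronoun is free locally, so Principle B holds.
*Lucia₁* is an R-expression; *her₁* does not c-command it, and no other NP shares its index, so Principle C is satisfied.
All principles are respected.

grammatical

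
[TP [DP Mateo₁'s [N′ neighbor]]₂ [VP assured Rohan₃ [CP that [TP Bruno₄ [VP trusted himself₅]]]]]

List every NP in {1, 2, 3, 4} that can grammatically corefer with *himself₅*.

{4}

*himself* is an anaphor, so Principle A applies: it must be bound in its binding domain.
Binding domain of *himself₅*: the embedded TP, whose subject is Bruno₄.
*Mateo₁* does not c-command the anaphor → cannot bind it.
*[Mateo₁'s neighbor]₂* c-commands the anaphor but is outside its binding domain → cannot satisfy Principle A.
*Rohan₃* c-commands the anaphor but is outside its binding domain → cannot satisfy Principle A.
*Bruno₄* c-commands the anaphor within its binding domain → licit binder.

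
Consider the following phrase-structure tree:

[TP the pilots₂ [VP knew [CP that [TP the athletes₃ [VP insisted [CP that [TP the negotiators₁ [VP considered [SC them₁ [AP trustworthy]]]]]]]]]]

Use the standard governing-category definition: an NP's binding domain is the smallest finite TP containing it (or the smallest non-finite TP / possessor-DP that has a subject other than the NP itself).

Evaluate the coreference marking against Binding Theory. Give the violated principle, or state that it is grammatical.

Principle B

The two coindexed NPs are *the negotiators₁* and *them₁*.
*them₁* is a pronoun. Its binding domain is the embedded TP, whose subject is the negotiators₁.
*the negotiators₁* c-commands it within that domain and carries the same index.
The pronoun is locally bound → Principle B violation.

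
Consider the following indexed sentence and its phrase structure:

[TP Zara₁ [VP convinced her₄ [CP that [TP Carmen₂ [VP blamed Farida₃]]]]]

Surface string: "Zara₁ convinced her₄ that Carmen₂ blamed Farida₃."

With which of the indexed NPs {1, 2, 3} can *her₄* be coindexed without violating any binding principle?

none

*her* is a pronoun, so Principle B applies: it must be free in its binding domain.
Binding domain of *her₄*: the matrix TP, whose subject is Zara₁.
*Zara₁* c-commands the pronoun within its binding domain → coindexation would violate Principle B.
*Carmen₂*: the pronoun c-commands this R-expression → coindexation would violate Principle C on *Carmen₂*.
*Farida₃*: the pronoun c-commands this R-expression → coindexation would violate Principle C on *Farida₃*.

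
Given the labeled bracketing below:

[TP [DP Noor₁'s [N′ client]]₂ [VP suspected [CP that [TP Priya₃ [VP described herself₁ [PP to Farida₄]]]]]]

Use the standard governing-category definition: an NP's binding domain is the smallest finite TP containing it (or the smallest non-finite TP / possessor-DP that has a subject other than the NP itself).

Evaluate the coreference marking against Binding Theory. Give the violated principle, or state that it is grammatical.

Principle A

The two coindexed NPs are *Noor₁* and *herself₁*.
*herself₁* is an anaphor. Principle A requires it to be bound within its binding domain — the embedded TP, whose subject is Priya₃.
Within that domain it is c-commanded by *Priya₃*, which does not share its index.
*Noor₁* does not c-command the anaphor at all.
The anaphor is unbound in its domain → Principle A violation.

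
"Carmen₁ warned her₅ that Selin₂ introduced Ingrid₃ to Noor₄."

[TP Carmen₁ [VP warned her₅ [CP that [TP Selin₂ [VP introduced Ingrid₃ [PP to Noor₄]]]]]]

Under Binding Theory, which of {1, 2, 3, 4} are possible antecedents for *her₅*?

none

*her* is a pronoun, so Principle B applies: it must be free in its binding domain.
Binding domain of *her₅*: the matrix TP, whose subject is Carmen₁.
*Carmen₁* c-commands the pronoun within its binding domain → coindexation would violate Principle B.
*Selin₂*: the pronoun c-commands this R-expression → coindexation would violate Principle C on *Selin₂*.
*Ingrid₃*: the pronoun c-commands this R-expression → coindexation would violate Principle C on *Ingrid₃*.
*Noor₄*: the pronoun c-commands this R-expression → coindexation would violate Principle C on *Noor₄*.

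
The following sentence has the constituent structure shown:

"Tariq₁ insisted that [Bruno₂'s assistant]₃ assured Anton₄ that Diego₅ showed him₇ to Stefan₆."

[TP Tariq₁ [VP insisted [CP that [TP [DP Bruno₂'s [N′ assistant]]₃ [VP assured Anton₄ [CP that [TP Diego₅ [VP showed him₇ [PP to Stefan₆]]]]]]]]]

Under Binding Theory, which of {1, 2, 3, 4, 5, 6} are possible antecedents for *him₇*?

{1, 2, 3, 4}

*him* is a pronoun, so Principle B applies: it must be free in its binding domain.
Binding domain of *him₇*: the embedded TP, whose subject is Diego₅.
*Tariq₁* c-commands the pronoun but from outside its binding domain, and is not c-commanded by it → coindexation permitted.
*Bruno₂* and the pronoun do not c-command one another → neither Principle B nor Principle C is at stake; coindexation permitted.
*[Bruno₂'s assistant]₃* c-commands the pronoun but from outside its binding domain, and is not c-commanded by it → coindexation permitted.
*Anton₄* c-commands the pronoun but from outside its binding domain, and is not c-commanded by it → coindexation permitted.
*Diego₅* c-commands the pronoun within its binding domain → coindexation would violate Principle B.
*Stefan₆*: the pronoun c-commands this R-expression → coindexation would violate Principle C on *Stefan₆*.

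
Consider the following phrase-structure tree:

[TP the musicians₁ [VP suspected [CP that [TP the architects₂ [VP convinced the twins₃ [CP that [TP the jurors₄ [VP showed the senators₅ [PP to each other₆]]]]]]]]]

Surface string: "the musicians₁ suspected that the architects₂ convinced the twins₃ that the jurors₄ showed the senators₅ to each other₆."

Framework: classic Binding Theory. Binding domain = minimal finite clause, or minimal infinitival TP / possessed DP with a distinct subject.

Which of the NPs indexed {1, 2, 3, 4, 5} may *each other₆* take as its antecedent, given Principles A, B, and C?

*each other* is an anaphor, so Principle A applies: it must be bound in its binding domain.
Binding domain of *each other₆*: the embedded TP, whose subject is the jurors₄.
*the musicians₁* c-commands the anaphor but is outside its binding domain → cannot satisfy Principle A.
*the architects₂* c-commands the anaphor but is outside its binding domain → cannot satisfy Principle A.
*the twins₃* c-commands the anaphor but is outside its binding domain → cannot satisfy Principle A.
*the jurors₄* c-commands the anaphor within its binding domain → licit binder.
*the senators₅* c-commands the anaphor within its binding domain → licit binder.

{4, 5}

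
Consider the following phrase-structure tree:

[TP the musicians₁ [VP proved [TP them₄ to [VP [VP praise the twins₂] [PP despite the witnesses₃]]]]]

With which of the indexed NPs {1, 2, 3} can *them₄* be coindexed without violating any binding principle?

none

*them* is a pronoun, so Principle B applies: it must be free in its binding domain.
Binding domain of *them₄*: the matrix TP, whose subject is the musicians₁.
*the musicians₁* c-commands the pronoun within its binding domain → coindexation would violate Principle B.
*the twins₂*: the pronoun c-commands this R-expression → coindexation would violate Principle C on *the twins₂*.
*the witnesses₃*: the pronoun c-commands this R-expression → coindexation would violate Principle C on *the witnesses₃*.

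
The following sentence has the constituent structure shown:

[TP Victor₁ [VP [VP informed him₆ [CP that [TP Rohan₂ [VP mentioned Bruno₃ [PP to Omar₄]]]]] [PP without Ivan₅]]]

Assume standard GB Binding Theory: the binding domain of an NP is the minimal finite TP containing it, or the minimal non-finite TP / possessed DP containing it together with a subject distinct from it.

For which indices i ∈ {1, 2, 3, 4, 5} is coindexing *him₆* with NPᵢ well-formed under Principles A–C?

{5}

*him* is a pronoun, so Principle B applies: it must be free in its binding domain.
Binding domain of *him₆*: the matrix TP, whose subject is Victor₁.
*Victor₁* c-commands the pronoun within its binding domain → coindexation would violate Principle B.
*Rohan₂*: the pronoun c-commands this R-expression → coindexation would violate Principle C on *Rohan₂*.
*Bruno₃*: the pronoun c-commands this R-expression → coindexation would violate Principle C on *Bruno₃*.
*Omar₄*: the pronoun c-commands this R-expression → coindexation would violate Principle C on *Omar₄*.
*Ivan₅* and the pronoun do not c-command one another → neither Principle B nor Principle C is at stake; coindexation permitted.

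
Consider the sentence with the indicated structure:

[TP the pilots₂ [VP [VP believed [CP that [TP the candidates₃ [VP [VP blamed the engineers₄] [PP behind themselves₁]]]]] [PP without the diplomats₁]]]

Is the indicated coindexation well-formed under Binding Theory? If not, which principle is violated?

The two coindexed NPs are *the diplomats₁* and *themselves₁*.
*themselves₁* is an anaphor. Principle A requires it to be bound within its binding domain — the embedded TP, whose subject is the candidates₃.
Within that domain it is c-commanded by *the candidates₃*, which does not share its index.
*the diplomats₁* does not c-command the anaphor at all.
The anaphor is unbound in its domain → Principle A violation.

Principle A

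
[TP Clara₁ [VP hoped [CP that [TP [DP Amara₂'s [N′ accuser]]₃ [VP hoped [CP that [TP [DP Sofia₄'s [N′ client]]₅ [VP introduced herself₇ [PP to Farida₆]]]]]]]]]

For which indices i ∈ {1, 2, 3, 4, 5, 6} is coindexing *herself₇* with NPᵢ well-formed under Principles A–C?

{5}

*herself* is an anaphor, so Principle A applies: it must be bound in its binding domain.
Binding domain of *herself₇*: the embedded TP, whose subject is [Sofia₄'s client]₅.
*Clara₁* c-commands the anaphor but is outside its binding domain → cannot satisfy Principle A.
*Amara₂* does not c-command the anaphor → cannot bind it.
*[Amara₂'s accuser]₃* c-commands the anaphor but is outside its binding domain → cannot satisfy Principle A.
*Sofia₄* does not c-command the anaphor → cannot bind it.
*[Sofia₄'s client]₅* c-commands the anaphor within its binding domain → licit binder.
*Farida₆* does not c-command the anaphor → cannot bind it.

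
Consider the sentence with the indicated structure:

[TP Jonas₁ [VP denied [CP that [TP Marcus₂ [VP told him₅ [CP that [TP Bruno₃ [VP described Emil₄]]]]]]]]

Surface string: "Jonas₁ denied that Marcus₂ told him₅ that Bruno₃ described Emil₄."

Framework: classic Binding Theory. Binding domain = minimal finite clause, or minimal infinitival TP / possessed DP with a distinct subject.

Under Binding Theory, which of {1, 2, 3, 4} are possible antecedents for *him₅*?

*him* is a pronoun, so Principle B applies: it must be free in its binding domain.
Binding domain of *him₅*: the embedded TP, whose subject is Marcus₂.
*Jonas₁* c-commands the pronoun but from outside its binding domain, and is not c-commanded by it → coindexation permitted.
*Marcus₂* c-commands the pronoun within its binding domain → coindexation would violate Principle B.
*Bruno₃*: the pronoun c-commands this R-expression → coindexation would violate Principle C on *Bruno₃*.
*Emil₄*: the pronoun c-commands this R-expression → coindexation would violate Principle C on *Emil₄*.

{1}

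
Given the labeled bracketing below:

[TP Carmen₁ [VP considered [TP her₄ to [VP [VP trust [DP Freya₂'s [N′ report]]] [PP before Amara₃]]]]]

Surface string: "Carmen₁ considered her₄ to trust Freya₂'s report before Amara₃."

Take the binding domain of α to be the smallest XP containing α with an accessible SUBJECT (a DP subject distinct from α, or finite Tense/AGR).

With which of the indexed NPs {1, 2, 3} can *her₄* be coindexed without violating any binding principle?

*her* is a pronoun, so Principle B applies: it must be free in its binding domain.
Binding domain of *her₄*: the matrix TP, whose subject is Carmen₁.
*Carmen₁* c-commands the pronoun within its binding domain → coindexation would violate Principle B.
*Freya₂*: the pronoun c-commands this R-expression → coindexation would violate Principle C on *Freya₂*.
*Amara₃*: the pronoun c-commands this R-expression → coindexation would violate Principle C on *Amara₃*.

none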